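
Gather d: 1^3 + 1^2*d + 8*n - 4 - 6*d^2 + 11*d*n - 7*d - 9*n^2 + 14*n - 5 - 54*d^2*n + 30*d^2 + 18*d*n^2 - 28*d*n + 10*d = d^2*(24 - 54*n) + d*(18*n^2 - 17*n + 4) - 9*n^2 + 22*n - 8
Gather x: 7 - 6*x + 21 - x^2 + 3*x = -x^2 - 3*x + 28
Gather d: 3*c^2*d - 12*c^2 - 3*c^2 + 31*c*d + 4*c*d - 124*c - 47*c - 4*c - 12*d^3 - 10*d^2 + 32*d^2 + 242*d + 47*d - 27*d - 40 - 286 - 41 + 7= -15*c^2 - 175*c - 12*d^3 + 22*d^2 + d*(3*c^2 + 35*c + 262) - 360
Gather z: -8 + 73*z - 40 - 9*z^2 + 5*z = -9*z^2 + 78*z - 48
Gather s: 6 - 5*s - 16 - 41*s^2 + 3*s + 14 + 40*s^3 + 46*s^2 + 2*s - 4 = 40*s^3 + 5*s^2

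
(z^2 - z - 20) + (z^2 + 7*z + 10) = 2*z^2 + 6*z - 10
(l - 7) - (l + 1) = -8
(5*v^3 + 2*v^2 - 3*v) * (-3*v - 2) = -15*v^4 - 16*v^3 + 5*v^2 + 6*v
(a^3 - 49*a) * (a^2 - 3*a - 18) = a^5 - 3*a^4 - 67*a^3 + 147*a^2 + 882*a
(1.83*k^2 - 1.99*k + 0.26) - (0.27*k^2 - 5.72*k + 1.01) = 1.56*k^2 + 3.73*k - 0.75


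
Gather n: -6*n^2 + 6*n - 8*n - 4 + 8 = -6*n^2 - 2*n + 4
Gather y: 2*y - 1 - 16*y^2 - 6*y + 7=-16*y^2 - 4*y + 6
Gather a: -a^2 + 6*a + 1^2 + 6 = -a^2 + 6*a + 7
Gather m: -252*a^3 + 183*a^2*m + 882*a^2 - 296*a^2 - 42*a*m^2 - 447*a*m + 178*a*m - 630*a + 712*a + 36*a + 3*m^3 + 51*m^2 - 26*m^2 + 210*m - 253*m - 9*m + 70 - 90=-252*a^3 + 586*a^2 + 118*a + 3*m^3 + m^2*(25 - 42*a) + m*(183*a^2 - 269*a - 52) - 20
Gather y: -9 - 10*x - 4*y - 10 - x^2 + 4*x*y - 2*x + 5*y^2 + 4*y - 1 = -x^2 + 4*x*y - 12*x + 5*y^2 - 20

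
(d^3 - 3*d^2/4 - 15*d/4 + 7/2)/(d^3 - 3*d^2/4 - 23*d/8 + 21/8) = 2*(4*d^2 + d - 14)/(8*d^2 + 2*d - 21)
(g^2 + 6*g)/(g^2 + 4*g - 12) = g/(g - 2)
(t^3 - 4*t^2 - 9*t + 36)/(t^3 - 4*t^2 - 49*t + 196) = (t^2 - 9)/(t^2 - 49)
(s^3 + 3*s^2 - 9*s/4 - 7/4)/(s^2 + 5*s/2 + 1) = (2*s^2 + 5*s - 7)/(2*(s + 2))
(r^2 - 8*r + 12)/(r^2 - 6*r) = (r - 2)/r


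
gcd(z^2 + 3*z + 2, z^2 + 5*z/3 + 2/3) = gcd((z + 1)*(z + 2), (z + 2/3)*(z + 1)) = z + 1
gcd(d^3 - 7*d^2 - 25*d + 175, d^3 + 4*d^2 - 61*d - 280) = d + 5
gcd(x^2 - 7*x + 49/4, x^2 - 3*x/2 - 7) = x - 7/2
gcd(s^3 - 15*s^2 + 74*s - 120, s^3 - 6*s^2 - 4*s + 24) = s - 6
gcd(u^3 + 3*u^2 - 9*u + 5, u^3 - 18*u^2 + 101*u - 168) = 1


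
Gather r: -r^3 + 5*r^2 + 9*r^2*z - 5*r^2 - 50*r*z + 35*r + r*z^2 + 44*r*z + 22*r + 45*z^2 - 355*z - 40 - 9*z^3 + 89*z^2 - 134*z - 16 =-r^3 + 9*r^2*z + r*(z^2 - 6*z + 57) - 9*z^3 + 134*z^2 - 489*z - 56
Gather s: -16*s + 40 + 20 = 60 - 16*s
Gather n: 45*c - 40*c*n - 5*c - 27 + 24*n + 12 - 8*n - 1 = 40*c + n*(16 - 40*c) - 16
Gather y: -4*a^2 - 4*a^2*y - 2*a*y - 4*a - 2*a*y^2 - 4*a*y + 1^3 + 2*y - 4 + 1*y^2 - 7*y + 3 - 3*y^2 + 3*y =-4*a^2 - 4*a + y^2*(-2*a - 2) + y*(-4*a^2 - 6*a - 2)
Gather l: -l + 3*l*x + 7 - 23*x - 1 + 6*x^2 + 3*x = l*(3*x - 1) + 6*x^2 - 20*x + 6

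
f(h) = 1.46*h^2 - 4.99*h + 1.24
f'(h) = 2.92*h - 4.99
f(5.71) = 20.35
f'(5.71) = 11.68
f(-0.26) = 2.64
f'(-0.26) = -5.75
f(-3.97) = 44.06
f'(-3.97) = -16.58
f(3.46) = 1.45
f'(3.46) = 5.11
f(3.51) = 1.71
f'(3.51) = 5.26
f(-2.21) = 19.40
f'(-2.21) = -11.44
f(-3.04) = 29.90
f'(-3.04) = -13.87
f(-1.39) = 11.00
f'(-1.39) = -9.05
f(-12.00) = 271.36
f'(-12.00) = -40.03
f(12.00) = 151.60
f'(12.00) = 30.05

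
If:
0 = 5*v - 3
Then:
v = 3/5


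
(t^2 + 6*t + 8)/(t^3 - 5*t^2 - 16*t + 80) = (t + 2)/(t^2 - 9*t + 20)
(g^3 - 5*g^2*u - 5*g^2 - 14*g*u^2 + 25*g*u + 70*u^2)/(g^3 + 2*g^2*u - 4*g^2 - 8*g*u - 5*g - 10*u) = (g - 7*u)/(g + 1)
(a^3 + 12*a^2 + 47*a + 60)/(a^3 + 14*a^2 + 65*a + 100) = (a + 3)/(a + 5)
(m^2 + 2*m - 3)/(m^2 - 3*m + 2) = (m + 3)/(m - 2)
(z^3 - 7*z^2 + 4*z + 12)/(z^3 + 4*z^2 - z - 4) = (z^2 - 8*z + 12)/(z^2 + 3*z - 4)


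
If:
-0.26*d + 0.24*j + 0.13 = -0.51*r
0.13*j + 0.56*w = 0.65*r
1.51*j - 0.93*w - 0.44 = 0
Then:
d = 2.500078372977*w + 0.883290881304126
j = 0.615894039735099*w + 0.291390728476821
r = 0.984717269485481*w + 0.0582781456953642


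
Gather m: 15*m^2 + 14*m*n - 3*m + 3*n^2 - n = 15*m^2 + m*(14*n - 3) + 3*n^2 - n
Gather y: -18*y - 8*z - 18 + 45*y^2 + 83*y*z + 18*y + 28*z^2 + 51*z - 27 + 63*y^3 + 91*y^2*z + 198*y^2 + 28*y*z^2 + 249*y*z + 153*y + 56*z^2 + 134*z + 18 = 63*y^3 + y^2*(91*z + 243) + y*(28*z^2 + 332*z + 153) + 84*z^2 + 177*z - 27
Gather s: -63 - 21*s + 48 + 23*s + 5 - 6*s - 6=-4*s - 16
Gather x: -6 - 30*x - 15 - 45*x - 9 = -75*x - 30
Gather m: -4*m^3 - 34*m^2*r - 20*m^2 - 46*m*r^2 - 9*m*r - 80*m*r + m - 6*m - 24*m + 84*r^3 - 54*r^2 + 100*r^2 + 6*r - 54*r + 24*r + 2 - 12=-4*m^3 + m^2*(-34*r - 20) + m*(-46*r^2 - 89*r - 29) + 84*r^3 + 46*r^2 - 24*r - 10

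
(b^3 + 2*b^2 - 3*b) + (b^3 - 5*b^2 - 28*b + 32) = 2*b^3 - 3*b^2 - 31*b + 32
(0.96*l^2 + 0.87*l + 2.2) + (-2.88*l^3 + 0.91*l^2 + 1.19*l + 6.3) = -2.88*l^3 + 1.87*l^2 + 2.06*l + 8.5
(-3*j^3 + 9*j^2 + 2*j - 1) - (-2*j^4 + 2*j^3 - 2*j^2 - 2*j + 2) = 2*j^4 - 5*j^3 + 11*j^2 + 4*j - 3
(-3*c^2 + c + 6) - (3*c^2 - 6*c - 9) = -6*c^2 + 7*c + 15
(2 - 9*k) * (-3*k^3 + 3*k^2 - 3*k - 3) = 27*k^4 - 33*k^3 + 33*k^2 + 21*k - 6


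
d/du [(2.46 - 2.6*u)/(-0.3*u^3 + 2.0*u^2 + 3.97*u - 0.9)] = (-1.56*u^3 + 7.414*u^2 - 9.84*u - 7.4262)/(0.09*u^6 - 1.2*u^5 + 1.618*u^4 + 16.42*u^3 + 12.1609*u^2 - 7.146*u + 0.81)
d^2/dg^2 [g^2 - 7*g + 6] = 2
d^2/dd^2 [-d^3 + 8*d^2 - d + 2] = 16 - 6*d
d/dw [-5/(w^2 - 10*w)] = 10*(w - 5)/(w^2*(w - 10)^2)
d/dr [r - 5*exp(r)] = 1 - 5*exp(r)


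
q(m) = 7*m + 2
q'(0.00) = 7.00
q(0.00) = 2.00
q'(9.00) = 7.00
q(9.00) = 65.00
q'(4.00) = 7.00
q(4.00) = 30.00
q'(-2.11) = 7.00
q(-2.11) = -12.77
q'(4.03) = 7.00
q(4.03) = 30.21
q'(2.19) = 7.00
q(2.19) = 17.33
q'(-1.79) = 7.00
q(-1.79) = -10.53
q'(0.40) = 7.00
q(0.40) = 4.80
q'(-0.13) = 7.00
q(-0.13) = 1.09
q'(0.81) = 7.00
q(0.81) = 7.67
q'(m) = 7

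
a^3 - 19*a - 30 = (a - 5)*(a + 2)*(a + 3)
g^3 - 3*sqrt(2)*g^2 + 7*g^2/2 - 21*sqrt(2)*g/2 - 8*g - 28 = (g + 7/2)*(g - 4*sqrt(2))*(g + sqrt(2))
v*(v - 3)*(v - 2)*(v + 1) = v^4 - 4*v^3 + v^2 + 6*v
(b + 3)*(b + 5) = b^2 + 8*b + 15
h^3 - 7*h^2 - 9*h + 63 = (h - 7)*(h - 3)*(h + 3)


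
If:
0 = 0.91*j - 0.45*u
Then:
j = 0.494505494505495*u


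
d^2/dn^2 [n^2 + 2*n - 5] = 2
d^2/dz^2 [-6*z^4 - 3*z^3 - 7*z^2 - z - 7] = -72*z^2 - 18*z - 14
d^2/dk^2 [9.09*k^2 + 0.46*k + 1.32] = 18.1800000000000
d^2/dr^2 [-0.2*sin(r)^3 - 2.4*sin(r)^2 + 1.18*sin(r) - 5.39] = -1.03*sin(r) - 0.45*sin(3*r) - 4.8*cos(2*r)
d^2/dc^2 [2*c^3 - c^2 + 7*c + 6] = 12*c - 2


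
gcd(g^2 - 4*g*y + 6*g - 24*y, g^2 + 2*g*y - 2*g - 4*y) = 1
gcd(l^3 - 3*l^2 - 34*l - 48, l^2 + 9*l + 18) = l + 3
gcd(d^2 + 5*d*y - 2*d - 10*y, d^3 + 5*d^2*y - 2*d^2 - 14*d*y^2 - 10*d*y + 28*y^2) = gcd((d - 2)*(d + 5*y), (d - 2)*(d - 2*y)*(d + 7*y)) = d - 2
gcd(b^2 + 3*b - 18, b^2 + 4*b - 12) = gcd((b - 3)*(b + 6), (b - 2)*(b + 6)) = b + 6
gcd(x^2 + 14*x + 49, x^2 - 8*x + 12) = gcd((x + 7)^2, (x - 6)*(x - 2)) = 1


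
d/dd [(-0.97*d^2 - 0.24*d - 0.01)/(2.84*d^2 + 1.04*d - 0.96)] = (-0.3272*d^2 + 1.9192*d + 0.2408)/(8.0656*d^4 + 5.9072*d^3 - 4.3712*d^2 - 1.9968*d + 0.9216)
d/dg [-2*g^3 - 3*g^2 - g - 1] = -6*g^2 - 6*g - 1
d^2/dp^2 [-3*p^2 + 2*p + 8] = -6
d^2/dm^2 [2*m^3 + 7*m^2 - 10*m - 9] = 12*m + 14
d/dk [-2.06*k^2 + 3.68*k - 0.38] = 3.68 - 4.12*k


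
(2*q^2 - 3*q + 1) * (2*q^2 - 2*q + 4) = 4*q^4 - 10*q^3 + 16*q^2 - 14*q + 4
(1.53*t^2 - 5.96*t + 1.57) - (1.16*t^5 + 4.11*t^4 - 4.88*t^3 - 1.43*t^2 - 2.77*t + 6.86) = -1.16*t^5 - 4.11*t^4 + 4.88*t^3 + 2.96*t^2 - 3.19*t - 5.29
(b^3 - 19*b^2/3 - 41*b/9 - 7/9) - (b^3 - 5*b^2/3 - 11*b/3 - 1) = -14*b^2/3 - 8*b/9 + 2/9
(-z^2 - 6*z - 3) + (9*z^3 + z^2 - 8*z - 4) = 9*z^3 - 14*z - 7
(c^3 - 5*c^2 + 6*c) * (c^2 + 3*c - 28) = c^5 - 2*c^4 - 37*c^3 + 158*c^2 - 168*c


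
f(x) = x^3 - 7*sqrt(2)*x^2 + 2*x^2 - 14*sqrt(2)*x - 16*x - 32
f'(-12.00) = 585.79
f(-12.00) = -2467.94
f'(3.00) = -56.20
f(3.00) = -183.49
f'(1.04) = -48.99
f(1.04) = -76.65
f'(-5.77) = 155.24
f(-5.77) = -280.54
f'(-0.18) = -32.86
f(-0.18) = -25.82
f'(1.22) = -50.61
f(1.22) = -85.62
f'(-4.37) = 90.53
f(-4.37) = -109.87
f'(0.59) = -44.08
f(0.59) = -55.67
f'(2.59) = -56.59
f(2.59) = -160.34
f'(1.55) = -53.08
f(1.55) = -102.74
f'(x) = 3*x^2 - 14*sqrt(2)*x + 4*x - 14*sqrt(2) - 16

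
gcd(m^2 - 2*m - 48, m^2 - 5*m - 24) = m - 8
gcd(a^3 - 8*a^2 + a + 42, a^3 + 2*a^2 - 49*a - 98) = a^2 - 5*a - 14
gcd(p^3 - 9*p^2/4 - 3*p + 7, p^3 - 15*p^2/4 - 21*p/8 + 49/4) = p^2 - p/4 - 7/2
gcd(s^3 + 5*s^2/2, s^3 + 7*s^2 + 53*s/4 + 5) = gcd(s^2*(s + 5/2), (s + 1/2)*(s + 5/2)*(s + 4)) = s + 5/2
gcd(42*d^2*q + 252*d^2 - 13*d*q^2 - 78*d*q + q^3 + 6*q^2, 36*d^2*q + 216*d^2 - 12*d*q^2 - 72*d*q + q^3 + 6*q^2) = -6*d*q - 36*d + q^2 + 6*q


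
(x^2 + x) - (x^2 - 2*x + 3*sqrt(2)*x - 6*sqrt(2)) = -3*sqrt(2)*x + 3*x + 6*sqrt(2)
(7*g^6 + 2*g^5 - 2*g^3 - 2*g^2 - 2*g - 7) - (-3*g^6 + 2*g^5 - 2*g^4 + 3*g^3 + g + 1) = 10*g^6 + 2*g^4 - 5*g^3 - 2*g^2 - 3*g - 8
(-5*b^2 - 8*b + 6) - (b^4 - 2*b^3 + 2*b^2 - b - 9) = -b^4 + 2*b^3 - 7*b^2 - 7*b + 15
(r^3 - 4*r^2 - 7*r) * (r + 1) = r^4 - 3*r^3 - 11*r^2 - 7*r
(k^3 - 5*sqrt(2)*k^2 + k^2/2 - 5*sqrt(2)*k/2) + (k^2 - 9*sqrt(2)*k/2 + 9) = k^3 - 5*sqrt(2)*k^2 + 3*k^2/2 - 7*sqrt(2)*k + 9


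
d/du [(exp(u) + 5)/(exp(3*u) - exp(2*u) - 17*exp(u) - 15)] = ((exp(u) + 5)*(-3*exp(2*u) + 2*exp(u) + 17) + exp(3*u) - exp(2*u) - 17*exp(u) - 15)*exp(u)/(-exp(3*u) + exp(2*u) + 17*exp(u) + 15)^2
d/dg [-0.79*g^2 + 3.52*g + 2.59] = 3.52 - 1.58*g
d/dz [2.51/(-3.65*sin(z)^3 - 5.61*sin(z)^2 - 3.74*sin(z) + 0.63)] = (27.4845*sin(z)^2 + 28.1622*sin(z) + 9.3874)*cos(z)/(3.65*sin(z)^3 + 5.61*sin(z)^2 + 3.74*sin(z) - 0.63)^2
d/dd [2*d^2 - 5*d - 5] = 4*d - 5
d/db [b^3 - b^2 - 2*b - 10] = 3*b^2 - 2*b - 2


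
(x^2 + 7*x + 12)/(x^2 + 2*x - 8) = (x + 3)/(x - 2)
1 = 1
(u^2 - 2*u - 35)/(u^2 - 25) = (u - 7)/(u - 5)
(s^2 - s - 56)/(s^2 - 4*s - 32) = (s + 7)/(s + 4)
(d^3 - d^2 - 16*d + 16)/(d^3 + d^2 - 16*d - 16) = (d - 1)/(d + 1)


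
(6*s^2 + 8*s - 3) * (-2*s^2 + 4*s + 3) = -12*s^4 + 8*s^3 + 56*s^2 + 12*s - 9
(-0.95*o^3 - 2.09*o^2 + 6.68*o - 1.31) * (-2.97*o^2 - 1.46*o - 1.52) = 2.8215*o^5 + 7.5943*o^4 - 15.3442*o^3 - 2.6853*o^2 - 8.241*o + 1.9912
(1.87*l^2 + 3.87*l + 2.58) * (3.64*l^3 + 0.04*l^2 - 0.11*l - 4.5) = 6.8068*l^5 + 14.1616*l^4 + 9.3403*l^3 - 8.7375*l^2 - 17.6988*l - 11.61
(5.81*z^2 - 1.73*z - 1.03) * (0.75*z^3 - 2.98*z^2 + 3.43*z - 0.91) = 4.3575*z^5 - 18.6113*z^4 + 24.3112*z^3 - 8.1516*z^2 - 1.9586*z + 0.9373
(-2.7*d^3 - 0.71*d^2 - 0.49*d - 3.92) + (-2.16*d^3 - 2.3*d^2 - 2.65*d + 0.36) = -4.86*d^3 - 3.01*d^2 - 3.14*d - 3.56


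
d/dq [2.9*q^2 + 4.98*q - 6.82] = 5.8*q + 4.98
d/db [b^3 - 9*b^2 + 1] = 3*b*(b - 6)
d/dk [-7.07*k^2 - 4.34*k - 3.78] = -14.14*k - 4.34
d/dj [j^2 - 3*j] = 2*j - 3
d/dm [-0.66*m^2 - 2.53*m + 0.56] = -1.32*m - 2.53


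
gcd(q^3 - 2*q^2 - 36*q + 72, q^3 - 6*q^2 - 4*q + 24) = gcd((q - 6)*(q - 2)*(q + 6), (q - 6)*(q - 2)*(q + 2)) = q^2 - 8*q + 12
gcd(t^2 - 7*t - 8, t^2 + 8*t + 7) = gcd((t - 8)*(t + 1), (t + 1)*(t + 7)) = t + 1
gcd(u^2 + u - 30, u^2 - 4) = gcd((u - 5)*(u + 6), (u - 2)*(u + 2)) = 1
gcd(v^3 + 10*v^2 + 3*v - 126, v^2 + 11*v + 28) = v + 7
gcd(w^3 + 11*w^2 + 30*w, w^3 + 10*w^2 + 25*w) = w^2 + 5*w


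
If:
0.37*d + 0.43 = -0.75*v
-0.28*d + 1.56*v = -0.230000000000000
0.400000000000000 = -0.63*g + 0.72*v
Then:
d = -0.63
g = -0.93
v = -0.26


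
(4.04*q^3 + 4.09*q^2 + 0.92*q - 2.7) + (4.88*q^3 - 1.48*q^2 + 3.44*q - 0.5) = 8.92*q^3 + 2.61*q^2 + 4.36*q - 3.2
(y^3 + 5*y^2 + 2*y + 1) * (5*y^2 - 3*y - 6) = 5*y^5 + 22*y^4 - 11*y^3 - 31*y^2 - 15*y - 6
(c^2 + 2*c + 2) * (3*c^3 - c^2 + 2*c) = 3*c^5 + 5*c^4 + 6*c^3 + 2*c^2 + 4*c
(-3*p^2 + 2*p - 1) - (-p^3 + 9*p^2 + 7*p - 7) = p^3 - 12*p^2 - 5*p + 6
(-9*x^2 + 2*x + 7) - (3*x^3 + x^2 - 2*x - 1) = -3*x^3 - 10*x^2 + 4*x + 8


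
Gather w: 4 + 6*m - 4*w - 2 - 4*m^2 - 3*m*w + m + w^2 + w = -4*m^2 + 7*m + w^2 + w*(-3*m - 3) + 2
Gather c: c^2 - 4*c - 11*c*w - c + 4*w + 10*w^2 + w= c^2 + c*(-11*w - 5) + 10*w^2 + 5*w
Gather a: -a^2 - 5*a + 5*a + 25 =25 - a^2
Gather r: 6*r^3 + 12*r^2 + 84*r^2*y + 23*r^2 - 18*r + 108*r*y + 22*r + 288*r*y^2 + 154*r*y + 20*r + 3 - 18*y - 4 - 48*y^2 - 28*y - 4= 6*r^3 + r^2*(84*y + 35) + r*(288*y^2 + 262*y + 24) - 48*y^2 - 46*y - 5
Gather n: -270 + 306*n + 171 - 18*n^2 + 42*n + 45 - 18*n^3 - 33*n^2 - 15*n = -18*n^3 - 51*n^2 + 333*n - 54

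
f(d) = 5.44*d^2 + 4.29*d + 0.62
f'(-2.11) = -18.67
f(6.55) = 262.11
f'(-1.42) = -11.16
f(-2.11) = 15.79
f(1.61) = 21.63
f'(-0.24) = 1.68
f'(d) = 10.88*d + 4.29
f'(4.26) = 50.64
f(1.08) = 11.60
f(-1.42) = 5.50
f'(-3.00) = -28.35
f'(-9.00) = -93.63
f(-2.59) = 26.00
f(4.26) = 117.62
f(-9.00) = 402.65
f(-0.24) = -0.10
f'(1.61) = 21.81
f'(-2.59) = -23.89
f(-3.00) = 36.71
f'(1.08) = 16.04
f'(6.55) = 75.55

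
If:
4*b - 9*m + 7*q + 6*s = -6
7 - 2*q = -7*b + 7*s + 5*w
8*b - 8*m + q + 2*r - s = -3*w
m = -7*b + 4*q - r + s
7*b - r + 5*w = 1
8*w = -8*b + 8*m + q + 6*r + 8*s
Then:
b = -37072/82989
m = 580/27663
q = -49943/82989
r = 121189/165978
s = 1735/55326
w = 17915/18442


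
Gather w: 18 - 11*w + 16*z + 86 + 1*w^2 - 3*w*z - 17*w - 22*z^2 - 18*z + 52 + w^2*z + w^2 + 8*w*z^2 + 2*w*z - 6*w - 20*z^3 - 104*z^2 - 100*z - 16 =w^2*(z + 2) + w*(8*z^2 - z - 34) - 20*z^3 - 126*z^2 - 102*z + 140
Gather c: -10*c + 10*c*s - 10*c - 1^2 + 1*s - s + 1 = c*(10*s - 20)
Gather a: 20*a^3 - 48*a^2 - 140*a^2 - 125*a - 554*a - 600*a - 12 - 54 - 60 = 20*a^3 - 188*a^2 - 1279*a - 126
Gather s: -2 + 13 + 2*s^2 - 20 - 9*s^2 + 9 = -7*s^2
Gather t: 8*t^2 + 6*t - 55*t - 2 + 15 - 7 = 8*t^2 - 49*t + 6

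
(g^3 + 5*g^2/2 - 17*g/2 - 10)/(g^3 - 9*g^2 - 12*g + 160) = (2*g^2 - 3*g - 5)/(2*(g^2 - 13*g + 40))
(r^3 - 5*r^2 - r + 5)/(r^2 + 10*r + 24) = (r^3 - 5*r^2 - r + 5)/(r^2 + 10*r + 24)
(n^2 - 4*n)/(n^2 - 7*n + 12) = n/(n - 3)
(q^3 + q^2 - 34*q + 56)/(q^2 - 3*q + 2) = (q^2 + 3*q - 28)/(q - 1)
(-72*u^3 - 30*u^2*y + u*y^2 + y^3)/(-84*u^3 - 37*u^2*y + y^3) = (-6*u + y)/(-7*u + y)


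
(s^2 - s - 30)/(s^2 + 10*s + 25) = (s - 6)/(s + 5)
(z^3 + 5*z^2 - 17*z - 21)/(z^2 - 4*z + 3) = (z^2 + 8*z + 7)/(z - 1)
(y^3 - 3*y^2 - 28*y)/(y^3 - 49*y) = (y + 4)/(y + 7)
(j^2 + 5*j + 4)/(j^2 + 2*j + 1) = (j + 4)/(j + 1)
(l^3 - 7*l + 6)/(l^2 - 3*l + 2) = l + 3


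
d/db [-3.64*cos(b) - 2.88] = 3.64*sin(b)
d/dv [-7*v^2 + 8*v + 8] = 8 - 14*v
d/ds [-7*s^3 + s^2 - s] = -21*s^2 + 2*s - 1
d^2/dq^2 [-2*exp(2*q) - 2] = -8*exp(2*q)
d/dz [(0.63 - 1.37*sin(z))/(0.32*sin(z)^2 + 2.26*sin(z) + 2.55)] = (0.4384*sin(z)^2 - 0.4032*sin(z) - 4.9173)*cos(z)/(0.1024*sin(z)^4 + 1.4464*sin(z)^3 + 6.7396*sin(z)^2 + 11.526*sin(z) + 6.5025)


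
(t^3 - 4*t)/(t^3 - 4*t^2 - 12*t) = (t - 2)/(t - 6)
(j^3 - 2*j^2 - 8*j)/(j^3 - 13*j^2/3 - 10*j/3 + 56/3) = 3*j/(3*j - 7)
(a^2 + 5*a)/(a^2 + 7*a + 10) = a/(a + 2)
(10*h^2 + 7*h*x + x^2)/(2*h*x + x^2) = (5*h + x)/x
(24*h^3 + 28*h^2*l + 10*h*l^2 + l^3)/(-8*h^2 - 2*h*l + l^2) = (-12*h^2 - 8*h*l - l^2)/(4*h - l)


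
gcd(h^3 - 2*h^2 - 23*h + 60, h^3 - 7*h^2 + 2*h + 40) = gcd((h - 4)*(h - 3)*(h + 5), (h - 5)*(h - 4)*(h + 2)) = h - 4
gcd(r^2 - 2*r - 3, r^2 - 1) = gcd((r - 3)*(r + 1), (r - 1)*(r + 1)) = r + 1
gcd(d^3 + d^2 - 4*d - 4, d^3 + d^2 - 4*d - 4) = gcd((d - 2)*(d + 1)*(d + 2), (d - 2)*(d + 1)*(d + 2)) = d^3 + d^2 - 4*d - 4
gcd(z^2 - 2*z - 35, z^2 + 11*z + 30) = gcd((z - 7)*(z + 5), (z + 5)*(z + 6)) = z + 5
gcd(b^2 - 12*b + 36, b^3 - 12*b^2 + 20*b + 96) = b - 6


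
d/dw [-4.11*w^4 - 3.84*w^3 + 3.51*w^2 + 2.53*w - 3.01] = -16.44*w^3 - 11.52*w^2 + 7.02*w + 2.53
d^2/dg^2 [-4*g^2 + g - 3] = -8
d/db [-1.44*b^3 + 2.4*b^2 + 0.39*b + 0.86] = -4.32*b^2 + 4.8*b + 0.39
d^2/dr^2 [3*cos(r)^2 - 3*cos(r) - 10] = 3*cos(r) - 6*cos(2*r)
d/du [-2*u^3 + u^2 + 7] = 2*u*(1 - 3*u)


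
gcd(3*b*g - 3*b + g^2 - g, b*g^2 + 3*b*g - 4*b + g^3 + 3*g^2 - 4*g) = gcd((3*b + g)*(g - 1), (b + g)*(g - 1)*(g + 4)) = g - 1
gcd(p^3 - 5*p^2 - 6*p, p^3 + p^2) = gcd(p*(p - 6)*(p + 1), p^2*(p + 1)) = p^2 + p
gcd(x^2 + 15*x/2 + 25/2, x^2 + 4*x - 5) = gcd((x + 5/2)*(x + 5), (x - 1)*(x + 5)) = x + 5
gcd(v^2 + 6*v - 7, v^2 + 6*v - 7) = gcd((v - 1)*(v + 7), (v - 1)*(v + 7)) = v^2 + 6*v - 7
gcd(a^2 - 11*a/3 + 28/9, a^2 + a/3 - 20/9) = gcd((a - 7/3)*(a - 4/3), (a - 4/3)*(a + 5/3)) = a - 4/3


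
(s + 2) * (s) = s^2 + 2*s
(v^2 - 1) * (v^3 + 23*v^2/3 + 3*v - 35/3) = v^5 + 23*v^4/3 + 2*v^3 - 58*v^2/3 - 3*v + 35/3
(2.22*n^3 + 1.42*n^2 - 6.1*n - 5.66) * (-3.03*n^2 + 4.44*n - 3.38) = -6.7266*n^5 + 5.5542*n^4 + 17.2842*n^3 - 14.7338*n^2 - 4.5124*n + 19.1308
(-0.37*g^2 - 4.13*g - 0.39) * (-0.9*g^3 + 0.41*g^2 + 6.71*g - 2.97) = 0.333*g^5 + 3.5653*g^4 - 3.825*g^3 - 26.7733*g^2 + 9.6492*g + 1.1583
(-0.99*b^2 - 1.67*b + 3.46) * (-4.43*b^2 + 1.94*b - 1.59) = 4.3857*b^4 + 5.4775*b^3 - 16.9935*b^2 + 9.3677*b - 5.5014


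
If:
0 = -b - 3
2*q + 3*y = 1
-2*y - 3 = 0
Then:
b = -3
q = 11/4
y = -3/2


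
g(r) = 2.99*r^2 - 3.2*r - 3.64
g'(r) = 5.98*r - 3.2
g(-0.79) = 0.75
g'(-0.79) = -7.92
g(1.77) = 0.06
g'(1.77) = 7.38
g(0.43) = -4.46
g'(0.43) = -0.63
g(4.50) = 42.51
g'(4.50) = 23.71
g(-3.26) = 38.57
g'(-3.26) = -22.69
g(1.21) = -3.13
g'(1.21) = 4.04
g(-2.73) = 27.38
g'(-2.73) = -19.53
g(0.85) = -4.20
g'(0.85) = 1.88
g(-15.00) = 717.11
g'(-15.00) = -92.90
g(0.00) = -3.64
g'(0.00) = -3.20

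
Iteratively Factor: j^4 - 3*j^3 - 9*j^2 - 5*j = (j)*(j^3 - 3*j^2 - 9*j - 5) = j*(j + 1)*(j^2 - 4*j - 5) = j*(j + 1)^2*(j - 5)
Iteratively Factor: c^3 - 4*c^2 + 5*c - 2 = (c - 1)*(c^2 - 3*c + 2) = (c - 1)^2*(c - 2)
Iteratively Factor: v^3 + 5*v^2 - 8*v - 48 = (v + 4)*(v^2 + v - 12) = (v - 3)*(v + 4)*(v + 4)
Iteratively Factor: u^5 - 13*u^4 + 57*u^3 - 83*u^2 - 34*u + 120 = (u - 5)*(u^4 - 8*u^3 + 17*u^2 + 2*u - 24) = (u - 5)*(u + 1)*(u^3 - 9*u^2 + 26*u - 24) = (u - 5)*(u - 2)*(u + 1)*(u^2 - 7*u + 12) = (u - 5)*(u - 3)*(u - 2)*(u + 1)*(u - 4)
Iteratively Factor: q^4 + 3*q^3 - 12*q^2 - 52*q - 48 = (q + 3)*(q^3 - 12*q - 16) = (q + 2)*(q + 3)*(q^2 - 2*q - 8) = (q + 2)^2*(q + 3)*(q - 4)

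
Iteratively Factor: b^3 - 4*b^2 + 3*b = (b)*(b^2 - 4*b + 3) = b*(b - 3)*(b - 1)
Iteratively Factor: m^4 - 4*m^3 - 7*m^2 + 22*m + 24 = (m + 2)*(m^3 - 6*m^2 + 5*m + 12) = (m - 4)*(m + 2)*(m^2 - 2*m - 3) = (m - 4)*(m + 1)*(m + 2)*(m - 3)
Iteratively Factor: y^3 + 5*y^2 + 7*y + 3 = (y + 1)*(y^2 + 4*y + 3) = (y + 1)*(y + 3)*(y + 1)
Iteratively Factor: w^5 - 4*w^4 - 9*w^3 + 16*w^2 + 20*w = (w - 5)*(w^4 + w^3 - 4*w^2 - 4*w) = (w - 5)*(w + 1)*(w^3 - 4*w) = (w - 5)*(w - 2)*(w + 1)*(w^2 + 2*w) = (w - 5)*(w - 2)*(w + 1)*(w + 2)*(w)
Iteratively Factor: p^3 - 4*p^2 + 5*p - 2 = (p - 1)*(p^2 - 3*p + 2) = (p - 2)*(p - 1)*(p - 1)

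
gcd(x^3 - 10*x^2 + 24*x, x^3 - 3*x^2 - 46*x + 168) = x^2 - 10*x + 24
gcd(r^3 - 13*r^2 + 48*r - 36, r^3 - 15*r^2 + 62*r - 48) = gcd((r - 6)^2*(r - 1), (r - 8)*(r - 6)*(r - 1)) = r^2 - 7*r + 6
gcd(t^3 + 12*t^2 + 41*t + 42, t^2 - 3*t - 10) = t + 2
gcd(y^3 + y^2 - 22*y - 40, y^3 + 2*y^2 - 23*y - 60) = y^2 - y - 20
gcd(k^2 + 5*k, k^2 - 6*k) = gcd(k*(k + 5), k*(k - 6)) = k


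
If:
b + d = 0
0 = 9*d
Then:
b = 0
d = 0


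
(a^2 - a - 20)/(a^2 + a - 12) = (a - 5)/(a - 3)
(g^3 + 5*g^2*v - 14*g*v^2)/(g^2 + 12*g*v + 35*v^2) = g*(g - 2*v)/(g + 5*v)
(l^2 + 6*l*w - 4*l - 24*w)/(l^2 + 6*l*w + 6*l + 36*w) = (l - 4)/(l + 6)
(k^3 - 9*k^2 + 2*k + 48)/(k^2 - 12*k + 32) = (k^2 - k - 6)/(k - 4)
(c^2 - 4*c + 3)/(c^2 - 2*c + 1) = (c - 3)/(c - 1)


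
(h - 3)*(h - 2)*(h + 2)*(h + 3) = h^4 - 13*h^2 + 36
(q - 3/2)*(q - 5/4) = q^2 - 11*q/4 + 15/8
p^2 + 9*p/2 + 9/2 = (p + 3/2)*(p + 3)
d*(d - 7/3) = d^2 - 7*d/3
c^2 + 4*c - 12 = (c - 2)*(c + 6)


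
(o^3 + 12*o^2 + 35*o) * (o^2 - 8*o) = o^5 + 4*o^4 - 61*o^3 - 280*o^2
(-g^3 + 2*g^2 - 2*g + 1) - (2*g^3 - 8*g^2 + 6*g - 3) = -3*g^3 + 10*g^2 - 8*g + 4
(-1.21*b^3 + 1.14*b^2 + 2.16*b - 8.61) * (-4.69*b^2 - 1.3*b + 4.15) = 5.6749*b^5 - 3.7736*b^4 - 16.6339*b^3 + 42.3039*b^2 + 20.157*b - 35.7315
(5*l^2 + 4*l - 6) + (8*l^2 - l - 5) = 13*l^2 + 3*l - 11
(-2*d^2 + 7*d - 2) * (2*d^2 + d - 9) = -4*d^4 + 12*d^3 + 21*d^2 - 65*d + 18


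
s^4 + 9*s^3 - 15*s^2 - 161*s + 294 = (s - 3)*(s - 2)*(s + 7)^2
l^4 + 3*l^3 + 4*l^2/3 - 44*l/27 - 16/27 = (l - 2/3)*(l + 1/3)*(l + 4/3)*(l + 2)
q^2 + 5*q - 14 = (q - 2)*(q + 7)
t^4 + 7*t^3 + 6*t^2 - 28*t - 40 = (t - 2)*(t + 2)^2*(t + 5)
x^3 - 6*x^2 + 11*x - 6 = (x - 3)*(x - 2)*(x - 1)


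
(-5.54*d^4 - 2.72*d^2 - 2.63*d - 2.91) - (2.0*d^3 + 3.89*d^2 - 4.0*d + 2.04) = -5.54*d^4 - 2.0*d^3 - 6.61*d^2 + 1.37*d - 4.95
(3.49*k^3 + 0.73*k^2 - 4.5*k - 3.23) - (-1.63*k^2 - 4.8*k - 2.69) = 3.49*k^3 + 2.36*k^2 + 0.3*k - 0.54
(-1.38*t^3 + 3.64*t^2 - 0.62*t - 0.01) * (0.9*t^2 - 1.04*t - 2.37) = -1.242*t^5 + 4.7112*t^4 - 1.073*t^3 - 7.991*t^2 + 1.4798*t + 0.0237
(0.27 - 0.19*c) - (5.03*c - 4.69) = 4.96 - 5.22*c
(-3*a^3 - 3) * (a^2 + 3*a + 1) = -3*a^5 - 9*a^4 - 3*a^3 - 3*a^2 - 9*a - 3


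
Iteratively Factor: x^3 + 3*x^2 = (x)*(x^2 + 3*x) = x^2*(x + 3)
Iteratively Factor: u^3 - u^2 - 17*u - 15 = (u - 5)*(u^2 + 4*u + 3) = (u - 5)*(u + 1)*(u + 3)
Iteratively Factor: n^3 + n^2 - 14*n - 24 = (n - 4)*(n^2 + 5*n + 6) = (n - 4)*(n + 2)*(n + 3)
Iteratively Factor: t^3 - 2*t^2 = (t)*(t^2 - 2*t) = t*(t - 2)*(t)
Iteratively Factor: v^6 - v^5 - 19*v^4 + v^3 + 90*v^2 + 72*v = (v)*(v^5 - v^4 - 19*v^3 + v^2 + 90*v + 72) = v*(v + 1)*(v^4 - 2*v^3 - 17*v^2 + 18*v + 72) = v*(v + 1)*(v + 3)*(v^3 - 5*v^2 - 2*v + 24) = v*(v + 1)*(v + 2)*(v + 3)*(v^2 - 7*v + 12) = v*(v - 4)*(v + 1)*(v + 2)*(v + 3)*(v - 3)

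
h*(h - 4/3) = h^2 - 4*h/3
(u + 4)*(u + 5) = u^2 + 9*u + 20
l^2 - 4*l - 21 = (l - 7)*(l + 3)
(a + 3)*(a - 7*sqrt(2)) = a^2 - 7*sqrt(2)*a + 3*a - 21*sqrt(2)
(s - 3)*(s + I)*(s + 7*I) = s^3 - 3*s^2 + 8*I*s^2 - 7*s - 24*I*s + 21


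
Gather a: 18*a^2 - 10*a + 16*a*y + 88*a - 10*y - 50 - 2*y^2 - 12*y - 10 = 18*a^2 + a*(16*y + 78) - 2*y^2 - 22*y - 60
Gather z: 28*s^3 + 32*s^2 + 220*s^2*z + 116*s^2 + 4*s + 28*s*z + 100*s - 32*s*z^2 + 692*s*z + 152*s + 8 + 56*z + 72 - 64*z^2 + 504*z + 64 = 28*s^3 + 148*s^2 + 256*s + z^2*(-32*s - 64) + z*(220*s^2 + 720*s + 560) + 144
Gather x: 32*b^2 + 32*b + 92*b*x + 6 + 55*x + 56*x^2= 32*b^2 + 32*b + 56*x^2 + x*(92*b + 55) + 6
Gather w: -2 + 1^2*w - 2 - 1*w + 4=0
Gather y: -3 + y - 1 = y - 4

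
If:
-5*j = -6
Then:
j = 6/5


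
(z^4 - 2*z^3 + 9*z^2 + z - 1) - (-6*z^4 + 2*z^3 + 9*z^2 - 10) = 7*z^4 - 4*z^3 + z + 9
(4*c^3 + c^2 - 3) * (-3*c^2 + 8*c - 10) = -12*c^5 + 29*c^4 - 32*c^3 - c^2 - 24*c + 30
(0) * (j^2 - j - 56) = 0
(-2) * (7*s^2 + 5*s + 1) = -14*s^2 - 10*s - 2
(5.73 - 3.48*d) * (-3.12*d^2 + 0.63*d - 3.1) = 10.8576*d^3 - 20.07*d^2 + 14.3979*d - 17.763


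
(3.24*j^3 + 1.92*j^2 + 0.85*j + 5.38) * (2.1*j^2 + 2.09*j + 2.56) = 6.804*j^5 + 10.8036*j^4 + 14.0922*j^3 + 17.9897*j^2 + 13.4202*j + 13.7728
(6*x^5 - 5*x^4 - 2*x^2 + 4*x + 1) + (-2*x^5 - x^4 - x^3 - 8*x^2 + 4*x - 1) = 4*x^5 - 6*x^4 - x^3 - 10*x^2 + 8*x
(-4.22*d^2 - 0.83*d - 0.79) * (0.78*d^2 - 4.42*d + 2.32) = -3.2916*d^4 + 18.005*d^3 - 6.738*d^2 + 1.5662*d - 1.8328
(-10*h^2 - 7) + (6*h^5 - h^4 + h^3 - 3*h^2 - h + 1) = 6*h^5 - h^4 + h^3 - 13*h^2 - h - 6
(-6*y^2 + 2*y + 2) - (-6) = -6*y^2 + 2*y + 8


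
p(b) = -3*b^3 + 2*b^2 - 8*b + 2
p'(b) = -9*b^2 + 4*b - 8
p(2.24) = -39.60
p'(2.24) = -44.20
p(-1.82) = 41.27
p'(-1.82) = -45.09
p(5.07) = -378.12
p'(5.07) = -219.06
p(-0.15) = 3.26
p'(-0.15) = -8.80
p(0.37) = -0.84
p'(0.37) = -7.75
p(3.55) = -135.41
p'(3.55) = -107.22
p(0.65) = -3.18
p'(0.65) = -9.20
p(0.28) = -0.15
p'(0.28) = -7.59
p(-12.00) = 5570.00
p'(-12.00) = -1352.00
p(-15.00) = 10697.00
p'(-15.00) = -2093.00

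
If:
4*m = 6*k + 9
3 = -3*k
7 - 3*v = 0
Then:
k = -1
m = 3/4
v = 7/3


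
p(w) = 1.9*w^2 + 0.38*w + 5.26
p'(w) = 3.8*w + 0.38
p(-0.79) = 6.15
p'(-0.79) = -2.62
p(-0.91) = 6.49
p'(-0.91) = -3.08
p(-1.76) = 10.48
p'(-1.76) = -6.31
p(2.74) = 20.57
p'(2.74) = 10.79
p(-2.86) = 19.71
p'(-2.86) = -10.49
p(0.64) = 6.28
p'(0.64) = 2.81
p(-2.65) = 17.60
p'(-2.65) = -9.69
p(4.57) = 46.68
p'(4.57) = 17.75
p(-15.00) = 427.06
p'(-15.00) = -56.62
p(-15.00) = 427.06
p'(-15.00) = -56.62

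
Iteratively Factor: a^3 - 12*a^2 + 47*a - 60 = (a - 4)*(a^2 - 8*a + 15) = (a - 4)*(a - 3)*(a - 5)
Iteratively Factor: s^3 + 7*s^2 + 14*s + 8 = (s + 2)*(s^2 + 5*s + 4) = (s + 1)*(s + 2)*(s + 4)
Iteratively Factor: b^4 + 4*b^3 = (b)*(b^3 + 4*b^2) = b*(b + 4)*(b^2) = b^2*(b + 4)*(b)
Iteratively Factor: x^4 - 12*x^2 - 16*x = (x)*(x^3 - 12*x - 16) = x*(x + 2)*(x^2 - 2*x - 8) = x*(x - 4)*(x + 2)*(x + 2)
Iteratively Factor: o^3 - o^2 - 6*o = (o)*(o^2 - o - 6) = o*(o - 3)*(o + 2)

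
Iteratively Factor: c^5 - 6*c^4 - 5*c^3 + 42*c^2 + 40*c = (c + 2)*(c^4 - 8*c^3 + 11*c^2 + 20*c) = (c + 1)*(c + 2)*(c^3 - 9*c^2 + 20*c) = (c - 4)*(c + 1)*(c + 2)*(c^2 - 5*c) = (c - 5)*(c - 4)*(c + 1)*(c + 2)*(c)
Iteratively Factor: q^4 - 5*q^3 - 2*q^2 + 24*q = (q - 3)*(q^3 - 2*q^2 - 8*q) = q*(q - 3)*(q^2 - 2*q - 8) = q*(q - 4)*(q - 3)*(q + 2)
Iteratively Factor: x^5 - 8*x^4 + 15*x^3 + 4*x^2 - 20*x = (x)*(x^4 - 8*x^3 + 15*x^2 + 4*x - 20) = x*(x - 2)*(x^3 - 6*x^2 + 3*x + 10) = x*(x - 5)*(x - 2)*(x^2 - x - 2) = x*(x - 5)*(x - 2)*(x + 1)*(x - 2)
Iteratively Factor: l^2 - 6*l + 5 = (l - 5)*(l - 1)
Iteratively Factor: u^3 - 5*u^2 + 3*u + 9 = (u - 3)*(u^2 - 2*u - 3) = (u - 3)^2*(u + 1)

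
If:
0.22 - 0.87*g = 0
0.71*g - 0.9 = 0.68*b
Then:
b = -1.06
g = 0.25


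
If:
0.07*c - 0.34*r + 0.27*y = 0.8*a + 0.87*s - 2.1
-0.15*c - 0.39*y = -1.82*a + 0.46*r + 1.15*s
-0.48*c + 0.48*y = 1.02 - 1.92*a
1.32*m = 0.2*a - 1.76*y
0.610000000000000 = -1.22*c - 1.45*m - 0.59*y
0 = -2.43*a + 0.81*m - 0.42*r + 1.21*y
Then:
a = 0.35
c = -2.31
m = 2.16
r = -2.42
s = 2.36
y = -1.58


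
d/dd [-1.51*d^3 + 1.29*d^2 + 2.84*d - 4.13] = -4.53*d^2 + 2.58*d + 2.84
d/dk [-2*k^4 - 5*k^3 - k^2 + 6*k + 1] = -8*k^3 - 15*k^2 - 2*k + 6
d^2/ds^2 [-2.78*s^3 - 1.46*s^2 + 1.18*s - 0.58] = -16.68*s - 2.92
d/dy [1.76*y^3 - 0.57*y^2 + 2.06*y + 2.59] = 5.28*y^2 - 1.14*y + 2.06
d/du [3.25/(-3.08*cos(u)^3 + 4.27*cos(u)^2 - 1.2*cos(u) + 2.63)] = (-30.03*cos(u)^2 + 27.755*cos(u) - 3.9)*sin(u)/(3.08*cos(u)^3 - 4.27*cos(u)^2 + 1.2*cos(u) - 2.63)^2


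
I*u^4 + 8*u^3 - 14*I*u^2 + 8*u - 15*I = (u - 5*I)*(u - 3*I)*(u + I)*(I*u + 1)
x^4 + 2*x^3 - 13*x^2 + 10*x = x*(x - 2)*(x - 1)*(x + 5)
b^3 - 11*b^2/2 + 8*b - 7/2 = (b - 7/2)*(b - 1)^2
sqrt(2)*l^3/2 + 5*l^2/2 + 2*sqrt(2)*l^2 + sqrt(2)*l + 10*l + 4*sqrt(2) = (l + 4)*(l + 2*sqrt(2))*(sqrt(2)*l/2 + 1/2)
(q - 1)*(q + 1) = q^2 - 1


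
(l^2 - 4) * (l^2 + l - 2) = l^4 + l^3 - 6*l^2 - 4*l + 8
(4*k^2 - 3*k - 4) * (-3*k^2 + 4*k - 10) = -12*k^4 + 25*k^3 - 40*k^2 + 14*k + 40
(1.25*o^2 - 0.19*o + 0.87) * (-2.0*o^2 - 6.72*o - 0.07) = -2.5*o^4 - 8.02*o^3 - 0.5507*o^2 - 5.8331*o - 0.0609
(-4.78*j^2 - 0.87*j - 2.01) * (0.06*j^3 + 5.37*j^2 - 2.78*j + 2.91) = -0.2868*j^5 - 25.7208*j^4 + 8.4959*j^3 - 22.2849*j^2 + 3.0561*j - 5.8491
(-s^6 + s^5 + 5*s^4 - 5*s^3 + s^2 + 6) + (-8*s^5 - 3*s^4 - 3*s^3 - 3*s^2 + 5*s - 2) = -s^6 - 7*s^5 + 2*s^4 - 8*s^3 - 2*s^2 + 5*s + 4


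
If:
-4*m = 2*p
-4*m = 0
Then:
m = 0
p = 0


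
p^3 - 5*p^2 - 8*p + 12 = (p - 6)*(p - 1)*(p + 2)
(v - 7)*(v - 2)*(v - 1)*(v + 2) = v^4 - 8*v^3 + 3*v^2 + 32*v - 28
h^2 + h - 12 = (h - 3)*(h + 4)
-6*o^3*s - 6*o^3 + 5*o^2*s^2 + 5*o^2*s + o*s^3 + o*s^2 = (-o + s)*(6*o + s)*(o*s + o)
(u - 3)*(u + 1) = u^2 - 2*u - 3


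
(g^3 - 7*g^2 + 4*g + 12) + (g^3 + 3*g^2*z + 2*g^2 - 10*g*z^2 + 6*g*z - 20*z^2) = 2*g^3 + 3*g^2*z - 5*g^2 - 10*g*z^2 + 6*g*z + 4*g - 20*z^2 + 12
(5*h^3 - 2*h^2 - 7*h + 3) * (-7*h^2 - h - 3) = -35*h^5 + 9*h^4 + 36*h^3 - 8*h^2 + 18*h - 9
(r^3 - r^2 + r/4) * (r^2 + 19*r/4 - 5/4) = r^5 + 15*r^4/4 - 23*r^3/4 + 39*r^2/16 - 5*r/16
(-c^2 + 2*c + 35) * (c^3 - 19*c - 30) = -c^5 + 2*c^4 + 54*c^3 - 8*c^2 - 725*c - 1050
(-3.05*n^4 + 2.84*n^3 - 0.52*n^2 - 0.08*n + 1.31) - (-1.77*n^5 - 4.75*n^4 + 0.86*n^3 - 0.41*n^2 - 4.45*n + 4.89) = 1.77*n^5 + 1.7*n^4 + 1.98*n^3 - 0.11*n^2 + 4.37*n - 3.58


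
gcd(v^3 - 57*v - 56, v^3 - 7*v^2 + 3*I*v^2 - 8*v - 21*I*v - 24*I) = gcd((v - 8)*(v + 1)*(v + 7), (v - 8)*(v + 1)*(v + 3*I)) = v^2 - 7*v - 8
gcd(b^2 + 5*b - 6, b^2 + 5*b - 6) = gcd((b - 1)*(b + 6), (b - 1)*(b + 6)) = b^2 + 5*b - 6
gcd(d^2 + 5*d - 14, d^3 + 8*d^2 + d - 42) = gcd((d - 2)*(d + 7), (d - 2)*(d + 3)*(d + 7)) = d^2 + 5*d - 14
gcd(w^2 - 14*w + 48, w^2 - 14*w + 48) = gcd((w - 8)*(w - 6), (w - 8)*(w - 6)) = w^2 - 14*w + 48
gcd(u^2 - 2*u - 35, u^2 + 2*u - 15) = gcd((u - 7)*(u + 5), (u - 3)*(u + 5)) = u + 5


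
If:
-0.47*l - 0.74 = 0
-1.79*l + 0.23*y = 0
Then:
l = -1.57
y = -12.25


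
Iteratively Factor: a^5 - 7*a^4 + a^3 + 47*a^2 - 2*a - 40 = (a + 1)*(a^4 - 8*a^3 + 9*a^2 + 38*a - 40) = (a - 4)*(a + 1)*(a^3 - 4*a^2 - 7*a + 10) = (a - 4)*(a + 1)*(a + 2)*(a^2 - 6*a + 5) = (a - 5)*(a - 4)*(a + 1)*(a + 2)*(a - 1)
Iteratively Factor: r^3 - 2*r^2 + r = (r - 1)*(r^2 - r) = (r - 1)^2*(r)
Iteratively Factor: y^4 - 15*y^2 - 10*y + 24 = (y - 1)*(y^3 + y^2 - 14*y - 24) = (y - 1)*(y + 2)*(y^2 - y - 12) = (y - 1)*(y + 2)*(y + 3)*(y - 4)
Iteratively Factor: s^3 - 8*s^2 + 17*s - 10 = (s - 1)*(s^2 - 7*s + 10) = (s - 5)*(s - 1)*(s - 2)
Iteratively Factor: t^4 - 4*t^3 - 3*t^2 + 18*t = (t - 3)*(t^3 - t^2 - 6*t) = t*(t - 3)*(t^2 - t - 6) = t*(t - 3)*(t + 2)*(t - 3)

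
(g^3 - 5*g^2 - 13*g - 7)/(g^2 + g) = g - 6 - 7/g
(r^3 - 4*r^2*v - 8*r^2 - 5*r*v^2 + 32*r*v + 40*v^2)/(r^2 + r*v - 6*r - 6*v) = (r^2 - 5*r*v - 8*r + 40*v)/(r - 6)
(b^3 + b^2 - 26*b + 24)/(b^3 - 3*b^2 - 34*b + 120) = (b - 1)/(b - 5)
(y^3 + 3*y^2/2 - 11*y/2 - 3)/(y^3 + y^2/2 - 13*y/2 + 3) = (2*y + 1)/(2*y - 1)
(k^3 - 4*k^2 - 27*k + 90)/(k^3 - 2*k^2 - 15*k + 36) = (k^2 - k - 30)/(k^2 + k - 12)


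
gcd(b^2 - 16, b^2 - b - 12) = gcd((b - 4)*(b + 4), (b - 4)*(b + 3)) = b - 4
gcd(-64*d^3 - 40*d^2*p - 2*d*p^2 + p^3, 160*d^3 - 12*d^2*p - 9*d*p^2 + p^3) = -32*d^2 - 4*d*p + p^2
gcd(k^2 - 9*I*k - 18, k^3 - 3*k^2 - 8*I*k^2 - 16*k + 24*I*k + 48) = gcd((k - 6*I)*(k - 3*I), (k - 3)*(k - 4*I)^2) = 1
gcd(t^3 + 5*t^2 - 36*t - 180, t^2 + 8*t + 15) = t + 5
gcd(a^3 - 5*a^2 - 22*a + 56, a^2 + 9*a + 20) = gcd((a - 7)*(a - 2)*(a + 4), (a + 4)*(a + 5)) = a + 4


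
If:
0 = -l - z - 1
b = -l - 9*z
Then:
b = 1 - 8*z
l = -z - 1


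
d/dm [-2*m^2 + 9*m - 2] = 9 - 4*m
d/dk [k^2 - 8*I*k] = 2*k - 8*I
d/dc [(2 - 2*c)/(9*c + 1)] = -20/(9*c + 1)^2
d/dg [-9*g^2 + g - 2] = 1 - 18*g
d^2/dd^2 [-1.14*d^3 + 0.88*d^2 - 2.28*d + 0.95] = 1.76 - 6.84*d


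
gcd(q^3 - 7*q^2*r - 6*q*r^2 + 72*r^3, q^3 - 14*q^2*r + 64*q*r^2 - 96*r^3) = q^2 - 10*q*r + 24*r^2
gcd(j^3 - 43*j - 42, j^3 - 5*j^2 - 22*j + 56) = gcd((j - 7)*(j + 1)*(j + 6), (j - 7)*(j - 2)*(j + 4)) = j - 7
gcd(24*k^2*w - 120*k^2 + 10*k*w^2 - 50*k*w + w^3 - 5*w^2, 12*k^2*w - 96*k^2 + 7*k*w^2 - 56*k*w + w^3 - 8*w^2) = 4*k + w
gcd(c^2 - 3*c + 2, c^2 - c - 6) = 1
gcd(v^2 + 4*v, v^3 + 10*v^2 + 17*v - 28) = v + 4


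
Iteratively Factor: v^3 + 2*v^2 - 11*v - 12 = (v - 3)*(v^2 + 5*v + 4) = (v - 3)*(v + 4)*(v + 1)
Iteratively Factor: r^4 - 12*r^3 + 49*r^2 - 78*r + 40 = (r - 2)*(r^3 - 10*r^2 + 29*r - 20) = (r - 2)*(r - 1)*(r^2 - 9*r + 20) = (r - 5)*(r - 2)*(r - 1)*(r - 4)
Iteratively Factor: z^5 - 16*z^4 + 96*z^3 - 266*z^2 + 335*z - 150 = (z - 5)*(z^4 - 11*z^3 + 41*z^2 - 61*z + 30) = (z - 5)*(z - 1)*(z^3 - 10*z^2 + 31*z - 30) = (z - 5)^2*(z - 1)*(z^2 - 5*z + 6) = (z - 5)^2*(z - 2)*(z - 1)*(z - 3)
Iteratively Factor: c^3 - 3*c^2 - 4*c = (c + 1)*(c^2 - 4*c) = c*(c + 1)*(c - 4)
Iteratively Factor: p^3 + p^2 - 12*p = (p - 3)*(p^2 + 4*p) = p*(p - 3)*(p + 4)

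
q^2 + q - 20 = (q - 4)*(q + 5)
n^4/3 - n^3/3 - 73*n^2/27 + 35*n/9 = n*(n/3 + 1)*(n - 7/3)*(n - 5/3)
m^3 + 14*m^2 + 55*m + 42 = (m + 1)*(m + 6)*(m + 7)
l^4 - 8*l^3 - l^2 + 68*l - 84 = (l - 7)*(l - 2)^2*(l + 3)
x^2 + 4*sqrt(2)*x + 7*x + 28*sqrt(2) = (x + 7)*(x + 4*sqrt(2))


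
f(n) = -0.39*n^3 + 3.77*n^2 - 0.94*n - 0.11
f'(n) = -1.17*n^2 + 7.54*n - 0.94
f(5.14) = 41.70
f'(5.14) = 6.90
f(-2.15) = 23.21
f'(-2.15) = -22.56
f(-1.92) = 18.35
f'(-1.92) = -19.73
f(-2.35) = 27.98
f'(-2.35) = -25.12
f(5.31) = 42.81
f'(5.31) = 6.11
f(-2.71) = 37.89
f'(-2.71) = -29.97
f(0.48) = 0.26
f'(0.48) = 2.41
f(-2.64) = 35.82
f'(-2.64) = -29.00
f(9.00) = 12.49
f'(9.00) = -27.85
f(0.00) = -0.11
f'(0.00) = -0.94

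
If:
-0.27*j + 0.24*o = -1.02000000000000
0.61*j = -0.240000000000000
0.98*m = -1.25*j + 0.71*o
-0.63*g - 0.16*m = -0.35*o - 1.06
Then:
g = -0.19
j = -0.39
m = -2.90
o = -4.69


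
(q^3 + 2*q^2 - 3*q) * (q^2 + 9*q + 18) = q^5 + 11*q^4 + 33*q^3 + 9*q^2 - 54*q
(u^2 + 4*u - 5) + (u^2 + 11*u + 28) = 2*u^2 + 15*u + 23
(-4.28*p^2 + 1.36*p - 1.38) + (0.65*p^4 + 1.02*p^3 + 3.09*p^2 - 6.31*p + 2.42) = 0.65*p^4 + 1.02*p^3 - 1.19*p^2 - 4.95*p + 1.04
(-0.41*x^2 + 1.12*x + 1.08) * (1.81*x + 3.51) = -0.7421*x^3 + 0.5881*x^2 + 5.886*x + 3.7908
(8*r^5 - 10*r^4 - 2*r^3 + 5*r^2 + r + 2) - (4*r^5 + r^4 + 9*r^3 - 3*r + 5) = 4*r^5 - 11*r^4 - 11*r^3 + 5*r^2 + 4*r - 3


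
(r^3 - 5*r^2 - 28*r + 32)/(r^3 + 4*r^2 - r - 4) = (r - 8)/(r + 1)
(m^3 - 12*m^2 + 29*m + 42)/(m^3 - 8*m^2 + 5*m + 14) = (m - 6)/(m - 2)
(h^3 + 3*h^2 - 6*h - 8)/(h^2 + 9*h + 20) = (h^2 - h - 2)/(h + 5)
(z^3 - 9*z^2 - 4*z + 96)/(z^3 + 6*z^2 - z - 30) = (z^2 - 12*z + 32)/(z^2 + 3*z - 10)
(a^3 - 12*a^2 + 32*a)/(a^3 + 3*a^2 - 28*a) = (a - 8)/(a + 7)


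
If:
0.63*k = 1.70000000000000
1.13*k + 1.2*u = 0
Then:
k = 2.70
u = -2.54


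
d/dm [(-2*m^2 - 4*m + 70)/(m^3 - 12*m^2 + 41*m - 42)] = 2*(m^4 + 4*m^3 - 170*m^2 + 924*m - 1351)/(m^6 - 24*m^5 + 226*m^4 - 1068*m^3 + 2689*m^2 - 3444*m + 1764)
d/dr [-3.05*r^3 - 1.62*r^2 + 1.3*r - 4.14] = -9.15*r^2 - 3.24*r + 1.3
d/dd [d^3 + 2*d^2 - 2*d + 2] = 3*d^2 + 4*d - 2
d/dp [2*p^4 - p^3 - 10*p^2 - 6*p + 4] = 8*p^3 - 3*p^2 - 20*p - 6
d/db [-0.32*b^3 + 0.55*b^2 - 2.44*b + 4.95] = -0.96*b^2 + 1.1*b - 2.44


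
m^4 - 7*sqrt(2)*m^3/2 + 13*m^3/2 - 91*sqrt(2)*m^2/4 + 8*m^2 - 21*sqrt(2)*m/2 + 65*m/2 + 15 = (m + 1/2)*(m + 6)*(m - 5*sqrt(2)/2)*(m - sqrt(2))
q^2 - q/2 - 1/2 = (q - 1)*(q + 1/2)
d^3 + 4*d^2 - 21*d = d*(d - 3)*(d + 7)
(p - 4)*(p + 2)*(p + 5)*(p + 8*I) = p^4 + 3*p^3 + 8*I*p^3 - 18*p^2 + 24*I*p^2 - 40*p - 144*I*p - 320*I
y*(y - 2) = y^2 - 2*y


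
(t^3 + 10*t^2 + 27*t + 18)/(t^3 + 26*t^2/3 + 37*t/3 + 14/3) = 3*(t^2 + 9*t + 18)/(3*t^2 + 23*t + 14)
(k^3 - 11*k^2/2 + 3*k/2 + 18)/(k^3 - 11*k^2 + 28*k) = (2*k^2 - 3*k - 9)/(2*k*(k - 7))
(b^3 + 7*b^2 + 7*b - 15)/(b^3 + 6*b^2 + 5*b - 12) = (b + 5)/(b + 4)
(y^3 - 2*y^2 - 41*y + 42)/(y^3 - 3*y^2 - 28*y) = (y^2 + 5*y - 6)/(y*(y + 4))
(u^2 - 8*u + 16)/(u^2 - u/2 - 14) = 2*(u - 4)/(2*u + 7)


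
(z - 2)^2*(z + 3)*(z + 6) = z^4 + 5*z^3 - 14*z^2 - 36*z + 72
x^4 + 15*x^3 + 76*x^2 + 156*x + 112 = (x + 2)^2*(x + 4)*(x + 7)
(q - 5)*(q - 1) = q^2 - 6*q + 5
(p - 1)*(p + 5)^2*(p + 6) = p^4 + 15*p^3 + 69*p^2 + 65*p - 150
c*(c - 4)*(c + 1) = c^3 - 3*c^2 - 4*c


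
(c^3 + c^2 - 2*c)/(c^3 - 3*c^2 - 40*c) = (-c^2 - c + 2)/(-c^2 + 3*c + 40)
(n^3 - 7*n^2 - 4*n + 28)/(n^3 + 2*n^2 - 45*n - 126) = (n^2 - 4)/(n^2 + 9*n + 18)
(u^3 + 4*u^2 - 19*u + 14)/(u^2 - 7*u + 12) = (u^3 + 4*u^2 - 19*u + 14)/(u^2 - 7*u + 12)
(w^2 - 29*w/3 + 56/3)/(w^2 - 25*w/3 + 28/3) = (3*w - 8)/(3*w - 4)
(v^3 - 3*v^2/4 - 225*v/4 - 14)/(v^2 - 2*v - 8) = (-4*v^3 + 3*v^2 + 225*v + 56)/(4*(-v^2 + 2*v + 8))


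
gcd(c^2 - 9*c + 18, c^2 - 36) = c - 6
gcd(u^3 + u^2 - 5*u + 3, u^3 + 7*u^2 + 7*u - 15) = u^2 + 2*u - 3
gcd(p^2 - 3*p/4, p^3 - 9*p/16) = p^2 - 3*p/4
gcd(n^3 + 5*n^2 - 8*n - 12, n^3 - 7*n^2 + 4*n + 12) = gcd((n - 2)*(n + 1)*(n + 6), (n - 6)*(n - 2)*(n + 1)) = n^2 - n - 2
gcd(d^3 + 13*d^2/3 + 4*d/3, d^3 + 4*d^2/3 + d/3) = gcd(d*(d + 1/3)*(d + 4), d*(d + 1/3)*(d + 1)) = d^2 + d/3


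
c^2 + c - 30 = (c - 5)*(c + 6)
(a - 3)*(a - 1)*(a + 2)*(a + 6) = a^4 + 4*a^3 - 17*a^2 - 24*a + 36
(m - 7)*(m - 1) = m^2 - 8*m + 7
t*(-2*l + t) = -2*l*t + t^2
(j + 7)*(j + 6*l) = j^2 + 6*j*l + 7*j + 42*l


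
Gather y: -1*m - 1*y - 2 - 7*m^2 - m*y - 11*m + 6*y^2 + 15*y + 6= -7*m^2 - 12*m + 6*y^2 + y*(14 - m) + 4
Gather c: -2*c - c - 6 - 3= -3*c - 9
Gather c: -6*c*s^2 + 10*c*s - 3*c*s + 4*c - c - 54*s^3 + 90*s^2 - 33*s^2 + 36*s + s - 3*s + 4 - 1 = c*(-6*s^2 + 7*s + 3) - 54*s^3 + 57*s^2 + 34*s + 3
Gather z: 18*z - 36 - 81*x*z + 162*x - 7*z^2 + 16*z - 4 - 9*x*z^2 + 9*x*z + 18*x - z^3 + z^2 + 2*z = 180*x - z^3 + z^2*(-9*x - 6) + z*(36 - 72*x) - 40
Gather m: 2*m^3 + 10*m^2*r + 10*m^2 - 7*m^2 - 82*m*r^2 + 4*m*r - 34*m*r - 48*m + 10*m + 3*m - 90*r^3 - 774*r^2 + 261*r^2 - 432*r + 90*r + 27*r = 2*m^3 + m^2*(10*r + 3) + m*(-82*r^2 - 30*r - 35) - 90*r^3 - 513*r^2 - 315*r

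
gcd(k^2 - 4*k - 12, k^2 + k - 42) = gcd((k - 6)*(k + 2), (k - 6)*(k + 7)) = k - 6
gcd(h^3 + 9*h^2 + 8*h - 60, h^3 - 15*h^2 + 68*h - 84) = h - 2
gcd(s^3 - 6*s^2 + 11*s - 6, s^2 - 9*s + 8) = s - 1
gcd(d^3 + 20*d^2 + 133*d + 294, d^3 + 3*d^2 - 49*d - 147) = d + 7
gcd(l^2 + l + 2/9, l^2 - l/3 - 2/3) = l + 2/3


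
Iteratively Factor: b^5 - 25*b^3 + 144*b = (b)*(b^4 - 25*b^2 + 144) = b*(b - 4)*(b^3 + 4*b^2 - 9*b - 36) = b*(b - 4)*(b + 4)*(b^2 - 9) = b*(b - 4)*(b - 3)*(b + 4)*(b + 3)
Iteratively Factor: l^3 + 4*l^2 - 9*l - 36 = (l - 3)*(l^2 + 7*l + 12) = (l - 3)*(l + 4)*(l + 3)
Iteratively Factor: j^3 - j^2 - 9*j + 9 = (j - 3)*(j^2 + 2*j - 3) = (j - 3)*(j - 1)*(j + 3)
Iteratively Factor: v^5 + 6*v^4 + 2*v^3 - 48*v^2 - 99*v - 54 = (v + 1)*(v^4 + 5*v^3 - 3*v^2 - 45*v - 54) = (v + 1)*(v + 2)*(v^3 + 3*v^2 - 9*v - 27) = (v + 1)*(v + 2)*(v + 3)*(v^2 - 9) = (v + 1)*(v + 2)*(v + 3)^2*(v - 3)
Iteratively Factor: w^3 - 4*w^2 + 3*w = (w - 3)*(w^2 - w) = w*(w - 3)*(w - 1)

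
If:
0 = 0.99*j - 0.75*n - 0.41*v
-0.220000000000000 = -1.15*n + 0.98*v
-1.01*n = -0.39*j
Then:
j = -0.18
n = -0.07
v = -0.31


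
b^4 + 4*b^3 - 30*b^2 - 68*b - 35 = (b - 5)*(b + 1)^2*(b + 7)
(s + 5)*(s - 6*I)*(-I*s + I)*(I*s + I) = s^4 + 5*s^3 - 6*I*s^3 - s^2 - 30*I*s^2 - 5*s + 6*I*s + 30*I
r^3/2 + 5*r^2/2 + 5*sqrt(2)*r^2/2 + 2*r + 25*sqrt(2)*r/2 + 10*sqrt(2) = (r/2 + 1/2)*(r + 4)*(r + 5*sqrt(2))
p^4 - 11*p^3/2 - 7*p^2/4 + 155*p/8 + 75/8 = (p - 5)*(p - 5/2)*(p + 1/2)*(p + 3/2)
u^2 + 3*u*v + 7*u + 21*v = (u + 7)*(u + 3*v)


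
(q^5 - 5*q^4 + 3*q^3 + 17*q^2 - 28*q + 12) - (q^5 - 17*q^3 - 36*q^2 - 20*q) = -5*q^4 + 20*q^3 + 53*q^2 - 8*q + 12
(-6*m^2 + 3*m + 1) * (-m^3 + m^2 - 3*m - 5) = 6*m^5 - 9*m^4 + 20*m^3 + 22*m^2 - 18*m - 5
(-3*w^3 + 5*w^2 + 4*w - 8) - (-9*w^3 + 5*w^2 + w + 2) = 6*w^3 + 3*w - 10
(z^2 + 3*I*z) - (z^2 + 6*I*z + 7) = -3*I*z - 7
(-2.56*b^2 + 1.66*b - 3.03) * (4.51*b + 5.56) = -11.5456*b^3 - 6.747*b^2 - 4.4357*b - 16.8468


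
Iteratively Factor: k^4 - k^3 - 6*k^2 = (k + 2)*(k^3 - 3*k^2) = (k - 3)*(k + 2)*(k^2) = k*(k - 3)*(k + 2)*(k)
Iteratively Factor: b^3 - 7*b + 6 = (b - 2)*(b^2 + 2*b - 3) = (b - 2)*(b + 3)*(b - 1)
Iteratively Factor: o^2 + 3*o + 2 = (o + 1)*(o + 2)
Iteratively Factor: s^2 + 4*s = (s + 4)*(s)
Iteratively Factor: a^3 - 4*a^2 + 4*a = (a - 2)*(a^2 - 2*a) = a*(a - 2)*(a - 2)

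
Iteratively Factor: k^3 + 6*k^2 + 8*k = (k + 4)*(k^2 + 2*k) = (k + 2)*(k + 4)*(k)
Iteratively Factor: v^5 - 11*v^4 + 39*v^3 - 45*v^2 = (v - 5)*(v^4 - 6*v^3 + 9*v^2) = (v - 5)*(v - 3)*(v^3 - 3*v^2) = v*(v - 5)*(v - 3)*(v^2 - 3*v) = v*(v - 5)*(v - 3)^2*(v)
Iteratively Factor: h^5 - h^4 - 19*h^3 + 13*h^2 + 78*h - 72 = (h - 1)*(h^4 - 19*h^2 - 6*h + 72) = (h - 4)*(h - 1)*(h^3 + 4*h^2 - 3*h - 18) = (h - 4)*(h - 1)*(h + 3)*(h^2 + h - 6) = (h - 4)*(h - 1)*(h + 3)^2*(h - 2)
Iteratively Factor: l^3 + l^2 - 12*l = (l - 3)*(l^2 + 4*l) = l*(l - 3)*(l + 4)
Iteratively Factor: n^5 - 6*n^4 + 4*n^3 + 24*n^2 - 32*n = (n - 2)*(n^4 - 4*n^3 - 4*n^2 + 16*n) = (n - 4)*(n - 2)*(n^3 - 4*n) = n*(n - 4)*(n - 2)*(n^2 - 4) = n*(n - 4)*(n - 2)^2*(n + 2)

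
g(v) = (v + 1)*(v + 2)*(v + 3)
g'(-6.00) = 47.00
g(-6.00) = -60.00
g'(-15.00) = 506.00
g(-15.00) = -2184.00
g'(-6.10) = 49.43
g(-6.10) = -64.82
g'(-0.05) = 10.41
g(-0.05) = 5.46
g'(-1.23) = 0.78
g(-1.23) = -0.31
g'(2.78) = 67.55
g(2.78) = 104.44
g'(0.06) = 11.73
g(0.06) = 6.68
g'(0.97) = 25.46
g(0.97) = 23.23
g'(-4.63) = 19.75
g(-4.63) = -15.56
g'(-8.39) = 121.50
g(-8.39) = -254.53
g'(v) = (v + 1)*(v + 2) + (v + 1)*(v + 3) + (v + 2)*(v + 3)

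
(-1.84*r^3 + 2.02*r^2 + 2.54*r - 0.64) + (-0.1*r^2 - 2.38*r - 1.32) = -1.84*r^3 + 1.92*r^2 + 0.16*r - 1.96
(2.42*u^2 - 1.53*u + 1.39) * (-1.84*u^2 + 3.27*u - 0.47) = -4.4528*u^4 + 10.7286*u^3 - 8.6981*u^2 + 5.2644*u - 0.6533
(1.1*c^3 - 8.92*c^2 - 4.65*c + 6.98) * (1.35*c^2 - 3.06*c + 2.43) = 1.485*c^5 - 15.408*c^4 + 23.6907*c^3 + 1.9764*c^2 - 32.6583*c + 16.9614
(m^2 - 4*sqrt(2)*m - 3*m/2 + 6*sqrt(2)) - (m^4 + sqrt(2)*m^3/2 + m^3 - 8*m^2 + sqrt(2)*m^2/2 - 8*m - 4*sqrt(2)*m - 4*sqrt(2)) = -m^4 - m^3 - sqrt(2)*m^3/2 - sqrt(2)*m^2/2 + 9*m^2 + 13*m/2 + 10*sqrt(2)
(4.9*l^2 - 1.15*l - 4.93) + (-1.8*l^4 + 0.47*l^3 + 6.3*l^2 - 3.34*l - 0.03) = -1.8*l^4 + 0.47*l^3 + 11.2*l^2 - 4.49*l - 4.96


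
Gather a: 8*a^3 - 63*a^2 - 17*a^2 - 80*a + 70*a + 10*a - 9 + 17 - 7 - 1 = 8*a^3 - 80*a^2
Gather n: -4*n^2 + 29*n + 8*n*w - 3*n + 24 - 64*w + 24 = -4*n^2 + n*(8*w + 26) - 64*w + 48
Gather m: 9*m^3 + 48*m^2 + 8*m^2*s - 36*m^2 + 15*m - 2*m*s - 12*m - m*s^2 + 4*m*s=9*m^3 + m^2*(8*s + 12) + m*(-s^2 + 2*s + 3)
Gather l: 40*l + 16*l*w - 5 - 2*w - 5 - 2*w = l*(16*w + 40) - 4*w - 10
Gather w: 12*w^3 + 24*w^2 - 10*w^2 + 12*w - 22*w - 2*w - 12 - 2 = 12*w^3 + 14*w^2 - 12*w - 14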